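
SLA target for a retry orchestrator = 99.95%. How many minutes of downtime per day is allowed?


Formula: allowed downtime = period * (100 - SLA) / 100
Period (day) = 1440 minutes
Unavailability fraction = (100 - 99.95) / 100
Allowed downtime = 1440 * (100 - 99.95) / 100
Allowed downtime = 0.72 minutes

0.72 minutes


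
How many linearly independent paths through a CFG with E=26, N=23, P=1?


Formula: V(G) = E - N + 2P
V(G) = 26 - 23 + 2*1
V(G) = 3 + 2
V(G) = 5

5


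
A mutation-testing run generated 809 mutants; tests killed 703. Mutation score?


Mutation score = killed / total * 100
Mutation score = 703 / 809 * 100
Mutation score = 86.9%

86.9%


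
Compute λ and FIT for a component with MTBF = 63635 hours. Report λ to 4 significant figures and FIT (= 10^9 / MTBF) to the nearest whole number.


Formula: λ = 1 / MTBF; FIT = λ × 1e9 = 1e9 / MTBF
λ = 1 / 63635 ≈ 1.571e-05 failures/hour
FIT = 1e9 / 63635 ≈ 15715 failures per 1e9 hours (nearest whole number)

λ = 1.571e-05 /h, FIT = 15715


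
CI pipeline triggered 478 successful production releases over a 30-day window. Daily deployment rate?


Formula: deployments per day = releases / days
= 478 / 30
= 15.933 deploys/day
(equivalently, 111.53 deploys/week)

15.933 deploys/day


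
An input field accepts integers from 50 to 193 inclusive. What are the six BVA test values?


Range: [50, 193]
Boundaries: just below min, min, min+1, max-1, max, just above max
Values: [49, 50, 51, 192, 193, 194]

[49, 50, 51, 192, 193, 194]


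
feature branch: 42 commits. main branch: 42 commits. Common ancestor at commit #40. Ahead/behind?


Common ancestor: commit #40
feature commits after divergence: 42 - 40 = 2
main commits after divergence: 42 - 40 = 2
feature is 2 commits ahead of main
main is 2 commits ahead of feature

feature ahead: 2, main ahead: 2


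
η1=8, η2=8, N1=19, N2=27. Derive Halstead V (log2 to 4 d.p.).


Formula: V = N * log2(η), where N = N1 + N2 and η = η1 + η2
η = 8 + 8 = 16
N = 19 + 27 = 46
log2(16) ≈ 4.0000
V = 46 * 4.0000 = 184.00

184.00


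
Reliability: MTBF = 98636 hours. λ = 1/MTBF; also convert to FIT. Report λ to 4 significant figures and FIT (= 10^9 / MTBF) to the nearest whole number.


Formula: λ = 1 / MTBF; FIT = λ × 1e9 = 1e9 / MTBF
λ = 1 / 98636 ≈ 1.014e-05 failures/hour
FIT = 1e9 / 98636 ≈ 10138 failures per 1e9 hours (nearest whole number)

λ = 1.014e-05 /h, FIT = 10138


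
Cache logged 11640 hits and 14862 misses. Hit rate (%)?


Formula: hit rate = hits / (hits + misses) * 100
hit rate = 11640 / (11640 + 14862) * 100
hit rate = 11640 / 26502 * 100
hit rate = 43.92%

43.92%


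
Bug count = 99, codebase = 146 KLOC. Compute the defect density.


Defect density = defects / KLOC
Defect density = 99 / 146
Defect density = 0.678 defects/KLOC

0.678 defects/KLOC


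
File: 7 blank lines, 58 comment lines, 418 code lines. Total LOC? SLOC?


Total LOC = blank + comment + code
Total LOC = 7 + 58 + 418 = 483
SLOC (source only) = code = 418

Total LOC: 483, SLOC: 418


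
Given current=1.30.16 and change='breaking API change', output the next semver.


Current: 1.30.16
Change category: 'breaking API change' → major bump
SemVer rule: major bump → increment MAJOR, reset MINOR and PATCH to 0
New: 2.0.0

2.0.0


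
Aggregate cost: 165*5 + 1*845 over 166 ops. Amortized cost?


Formula: Amortized cost = Total cost / Operations
Total cost = (165 * 5) + (1 * 845)
Total cost = 825 + 845 = 1670
Amortized = 1670 / 166 = 10.0602

10.0602


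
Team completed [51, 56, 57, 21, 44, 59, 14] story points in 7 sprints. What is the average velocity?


Formula: Avg velocity = Total points / Number of sprints
Points: [51, 56, 57, 21, 44, 59, 14]
Sum = 51 + 56 + 57 + 21 + 44 + 59 + 14 = 302
Avg velocity = 302 / 7 = 43.14 points/sprint

43.14 points/sprint


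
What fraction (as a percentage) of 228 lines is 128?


Coverage = covered / total * 100
Coverage = 128 / 228 * 100
Coverage = 56.14%

56.14%


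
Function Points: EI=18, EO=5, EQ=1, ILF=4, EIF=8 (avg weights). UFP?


UFP = EI*4 + EO*5 + EQ*4 + ILF*10 + EIF*7
UFP = 18*4 + 5*5 + 1*4 + 4*10 + 8*7
UFP = 72 + 25 + 4 + 40 + 56
UFP = 197

197


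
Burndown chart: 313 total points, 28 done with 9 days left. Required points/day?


Formula: Required rate = Remaining points / Days left
Remaining = 313 - 28 = 285 points
Required rate = 285 / 9 = 31.67 points/day

31.67 points/day


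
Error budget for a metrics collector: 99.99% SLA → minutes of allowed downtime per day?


Formula: allowed downtime = period * (100 - SLA) / 100
Period (day) = 1440 minutes
Unavailability fraction = (100 - 99.99) / 100
Allowed downtime = 1440 * (100 - 99.99) / 100
Allowed downtime = 0.144 minutes

0.144 minutes


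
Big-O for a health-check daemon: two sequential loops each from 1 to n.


Reasoning: sequential dominates: O(n) + O(n) = O(n)
Complexity: O(n)

O(n)


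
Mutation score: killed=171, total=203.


Mutation score = killed / total * 100
Mutation score = 171 / 203 * 100
Mutation score = 84.24%

84.24%


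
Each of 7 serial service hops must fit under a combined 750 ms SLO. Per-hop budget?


Formula: per_stage = total_budget / stages
per_stage = 750 / 7
per_stage = 107.14 ms

107.14 ms


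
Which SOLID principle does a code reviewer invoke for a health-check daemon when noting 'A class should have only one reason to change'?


This describes the Single Responsibility Principle (SRP)

Single Responsibility Principle (SRP)


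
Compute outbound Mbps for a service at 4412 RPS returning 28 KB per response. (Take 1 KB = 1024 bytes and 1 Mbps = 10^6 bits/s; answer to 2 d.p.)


Formula: Mbps = payload_bytes * RPS * 8 / 1e6
Payload per request = 28 KB = 28 * 1024 = 28672 bytes
Total bytes/sec = 28672 * 4412 = 126500864
Total bits/sec = 126500864 * 8 = 1012006912
Mbps = 1012006912 / 1e6 = 1012.01

1012.01 Mbps


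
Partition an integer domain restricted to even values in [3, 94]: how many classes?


Constraint: even integers in [3, 94]
Class 1: x < 3 — out-of-range invalid
Class 2: x in [3,94] but odd — wrong type invalid
Class 3: x in [3,94] and even — valid
Class 4: x > 94 — out-of-range invalid
Total equivalence classes: 4

4 equivalence classes


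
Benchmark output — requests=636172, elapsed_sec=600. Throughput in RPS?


Formula: throughput = requests / seconds
throughput = 636172 / 600
throughput = 1060.29 requests/second

1060.29 requests/second


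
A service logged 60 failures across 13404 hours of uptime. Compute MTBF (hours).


Formula: MTBF = Total operating time / Number of failures
MTBF = 13404 / 60
MTBF = 223.4 hours

223.4 hours


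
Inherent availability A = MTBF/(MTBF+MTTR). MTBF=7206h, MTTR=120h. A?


Availability = MTBF / (MTBF + MTTR)
Availability = 7206 / (7206 + 120)
Availability = 7206 / 7326
Availability = 98.362%

98.362%


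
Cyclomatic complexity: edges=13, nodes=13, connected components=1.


Formula: V(G) = E - N + 2P
V(G) = 13 - 13 + 2*1
V(G) = 0 + 2
V(G) = 2

2


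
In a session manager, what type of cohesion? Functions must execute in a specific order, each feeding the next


Reasoning: Output of one is input to next
Type: Sequential cohesion

Sequential cohesion


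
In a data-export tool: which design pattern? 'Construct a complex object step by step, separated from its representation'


This matches the Builder pattern

Builder


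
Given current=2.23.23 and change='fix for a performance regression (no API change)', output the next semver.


Current: 2.23.23
Change category: 'fix for a performance regression (no API change)' → patch bump
SemVer rule: patch bump → increment PATCH (MAJOR and MINOR unchanged)
New: 2.23.24

2.23.24


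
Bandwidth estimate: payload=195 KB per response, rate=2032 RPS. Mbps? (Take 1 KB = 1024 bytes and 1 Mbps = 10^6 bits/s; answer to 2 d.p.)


Formula: Mbps = payload_bytes * RPS * 8 / 1e6
Payload per request = 195 KB = 195 * 1024 = 199680 bytes
Total bytes/sec = 199680 * 2032 = 405749760
Total bits/sec = 405749760 * 8 = 3245998080
Mbps = 3245998080 / 1e6 = 3246.0

3246.0 Mbps


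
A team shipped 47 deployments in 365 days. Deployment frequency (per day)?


Formula: deployments per day = releases / days
= 47 / 365
= 0.129 deploys/day
(equivalently, 0.9 deploys/week)

0.129 deploys/day


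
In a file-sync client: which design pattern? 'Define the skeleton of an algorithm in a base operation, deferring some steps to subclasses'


This matches the Template Method pattern

Template Method


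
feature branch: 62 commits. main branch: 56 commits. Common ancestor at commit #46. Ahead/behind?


Common ancestor: commit #46
feature commits after divergence: 62 - 46 = 16
main commits after divergence: 56 - 46 = 10
feature is 16 commits ahead of main
main is 10 commits ahead of feature

feature ahead: 16, main ahead: 10


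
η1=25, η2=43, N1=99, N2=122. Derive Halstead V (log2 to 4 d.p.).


Formula: V = N * log2(η), where N = N1 + N2 and η = η1 + η2
η = 25 + 43 = 68
N = 99 + 122 = 221
log2(68) ≈ 6.0875
V = 221 * 6.0875 = 1345.34

1345.34


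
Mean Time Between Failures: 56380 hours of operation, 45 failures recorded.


Formula: MTBF = Total operating time / Number of failures
MTBF = 56380 / 45
MTBF = 1252.89 hours

1252.89 hours


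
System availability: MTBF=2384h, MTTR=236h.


Availability = MTBF / (MTBF + MTTR)
Availability = 2384 / (2384 + 236)
Availability = 2384 / 2620
Availability = 90.9924%

90.9924%


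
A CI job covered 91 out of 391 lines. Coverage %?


Coverage = covered / total * 100
Coverage = 91 / 391 * 100
Coverage = 23.27%

23.27%


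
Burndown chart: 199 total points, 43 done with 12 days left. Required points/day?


Formula: Required rate = Remaining points / Days left
Remaining = 199 - 43 = 156 points
Required rate = 156 / 12 = 13.0 points/day

13.0 points/day


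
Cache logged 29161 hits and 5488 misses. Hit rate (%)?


Formula: hit rate = hits / (hits + misses) * 100
hit rate = 29161 / (29161 + 5488) * 100
hit rate = 29161 / 34649 * 100
hit rate = 84.16%

84.16%


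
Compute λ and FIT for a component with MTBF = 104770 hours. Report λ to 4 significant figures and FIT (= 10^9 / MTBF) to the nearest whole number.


Formula: λ = 1 / MTBF; FIT = λ × 1e9 = 1e9 / MTBF
λ = 1 / 104770 ≈ 9.545e-06 failures/hour
FIT = 1e9 / 104770 ≈ 9545 failures per 1e9 hours (nearest whole number)

λ = 9.545e-06 /h, FIT = 9545


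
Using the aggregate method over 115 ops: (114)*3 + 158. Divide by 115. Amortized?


Formula: Amortized cost = Total cost / Operations
Total cost = (114 * 3) + (1 * 158)
Total cost = 342 + 158 = 500
Amortized = 500 / 115 = 4.3478

4.3478


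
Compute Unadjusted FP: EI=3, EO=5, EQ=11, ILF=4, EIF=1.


UFP = EI*4 + EO*5 + EQ*4 + ILF*10 + EIF*7
UFP = 3*4 + 5*5 + 11*4 + 4*10 + 1*7
UFP = 12 + 25 + 44 + 40 + 7
UFP = 128

128


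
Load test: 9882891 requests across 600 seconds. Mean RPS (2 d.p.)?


Formula: throughput = requests / seconds
throughput = 9882891 / 600
throughput = 16471.49 requests/second

16471.49 requests/second


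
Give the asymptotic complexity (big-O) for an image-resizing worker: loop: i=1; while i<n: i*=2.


Reasoning: i doubles each step so iterations are log2(n)
Complexity: O(log n)

O(log n)


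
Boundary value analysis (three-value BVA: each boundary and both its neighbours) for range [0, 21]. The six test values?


Range: [0, 21]
Boundaries: just below min, min, min+1, max-1, max, just above max
Values: [-1, 0, 1, 20, 21, 22]

[-1, 0, 1, 20, 21, 22]


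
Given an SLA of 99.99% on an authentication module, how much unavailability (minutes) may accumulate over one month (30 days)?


Formula: allowed downtime = period * (100 - SLA) / 100
Period (month (30 days)) = 43200 minutes
Unavailability fraction = (100 - 99.99) / 100
Allowed downtime = 43200 * (100 - 99.99) / 100
Allowed downtime = 4.32 minutes

4.32 minutes


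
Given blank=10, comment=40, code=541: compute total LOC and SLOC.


Total LOC = blank + comment + code
Total LOC = 10 + 40 + 541 = 591
SLOC (source only) = code = 541

Total LOC: 591, SLOC: 541


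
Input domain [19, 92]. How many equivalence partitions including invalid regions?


Valid range: [19, 92]
Class 1: x < 19 — invalid
Class 2: 19 ≤ x ≤ 92 — valid
Class 3: x > 92 — invalid
Total equivalence classes: 3

3 equivalence classes


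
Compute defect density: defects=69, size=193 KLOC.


Defect density = defects / KLOC
Defect density = 69 / 193
Defect density = 0.358 defects/KLOC

0.358 defects/KLOC


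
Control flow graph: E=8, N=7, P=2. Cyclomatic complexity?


Formula: V(G) = E - N + 2P
V(G) = 8 - 7 + 2*2
V(G) = 1 + 4
V(G) = 5

5


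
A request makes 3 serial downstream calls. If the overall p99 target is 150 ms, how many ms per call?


Formula: per_stage = total_budget / stages
per_stage = 150 / 3
per_stage = 50.0 ms

50.0 ms


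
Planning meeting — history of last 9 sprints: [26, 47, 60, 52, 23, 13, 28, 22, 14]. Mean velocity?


Formula: Avg velocity = Total points / Number of sprints
Points: [26, 47, 60, 52, 23, 13, 28, 22, 14]
Sum = 26 + 47 + 60 + 52 + 23 + 13 + 28 + 22 + 14 = 285
Avg velocity = 285 / 9 = 31.67 points/sprint

31.67 points/sprint


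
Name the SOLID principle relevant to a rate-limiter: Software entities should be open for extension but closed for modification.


This describes the Open/Closed Principle (OCP)

Open/Closed Principle (OCP)


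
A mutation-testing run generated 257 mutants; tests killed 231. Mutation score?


Mutation score = killed / total * 100
Mutation score = 231 / 257 * 100
Mutation score = 89.88%

89.88%


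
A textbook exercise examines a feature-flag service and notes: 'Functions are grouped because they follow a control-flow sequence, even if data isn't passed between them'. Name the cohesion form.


Reasoning: Grouped by order of execution within a routine, not by data flow
Type: Procedural cohesion

Procedural cohesion


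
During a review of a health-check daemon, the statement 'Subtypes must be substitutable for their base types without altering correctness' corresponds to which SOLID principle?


This describes the Liskov Substitution Principle (LSP)

Liskov Substitution Principle (LSP)


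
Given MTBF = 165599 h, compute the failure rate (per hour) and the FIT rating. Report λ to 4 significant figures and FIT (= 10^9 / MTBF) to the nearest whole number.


Formula: λ = 1 / MTBF; FIT = λ × 1e9 = 1e9 / MTBF
λ = 1 / 165599 ≈ 6.039e-06 failures/hour
FIT = 1e9 / 165599 ≈ 6039 failures per 1e9 hours (nearest whole number)

λ = 6.039e-06 /h, FIT = 6039


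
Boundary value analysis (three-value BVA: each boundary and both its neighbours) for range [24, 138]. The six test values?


Range: [24, 138]
Boundaries: just below min, min, min+1, max-1, max, just above max
Values: [23, 24, 25, 137, 138, 139]

[23, 24, 25, 137, 138, 139]


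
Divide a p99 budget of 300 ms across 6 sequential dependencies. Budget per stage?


Formula: per_stage = total_budget / stages
per_stage = 300 / 6
per_stage = 50.0 ms

50.0 ms


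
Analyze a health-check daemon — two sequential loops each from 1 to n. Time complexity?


Reasoning: sequential dominates: O(n) + O(n) = O(n)
Complexity: O(n)

O(n)


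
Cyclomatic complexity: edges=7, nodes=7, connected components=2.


Formula: V(G) = E - N + 2P
V(G) = 7 - 7 + 2*2
V(G) = 0 + 4
V(G) = 4

4


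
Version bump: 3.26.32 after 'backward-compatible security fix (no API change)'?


Current: 3.26.32
Change category: 'backward-compatible security fix (no API change)' → patch bump
SemVer rule: patch bump → increment PATCH (MAJOR and MINOR unchanged)
New: 3.26.33

3.26.33


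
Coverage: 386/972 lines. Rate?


Coverage = covered / total * 100
Coverage = 386 / 972 * 100
Coverage = 39.71%

39.71%


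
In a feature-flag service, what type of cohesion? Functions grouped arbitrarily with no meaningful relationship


Reasoning: Worst: random grouping
Type: Coincidental cohesion

Coincidental cohesion


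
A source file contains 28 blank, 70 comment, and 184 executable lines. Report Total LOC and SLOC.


Total LOC = blank + comment + code
Total LOC = 28 + 70 + 184 = 282
SLOC (source only) = code = 184

Total LOC: 282, SLOC: 184


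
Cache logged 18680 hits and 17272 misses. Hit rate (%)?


Formula: hit rate = hits / (hits + misses) * 100
hit rate = 18680 / (18680 + 17272) * 100
hit rate = 18680 / 35952 * 100
hit rate = 51.96%

51.96%


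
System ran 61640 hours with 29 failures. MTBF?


Formula: MTBF = Total operating time / Number of failures
MTBF = 61640 / 29
MTBF = 2125.52 hours

2125.52 hours


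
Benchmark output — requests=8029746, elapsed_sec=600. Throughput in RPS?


Formula: throughput = requests / seconds
throughput = 8029746 / 600
throughput = 13382.91 requests/second

13382.91 requests/second


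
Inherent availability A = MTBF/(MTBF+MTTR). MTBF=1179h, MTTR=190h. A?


Availability = MTBF / (MTBF + MTTR)
Availability = 1179 / (1179 + 190)
Availability = 1179 / 1369
Availability = 86.1213%

86.1213%


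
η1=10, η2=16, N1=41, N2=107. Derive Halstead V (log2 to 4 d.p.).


Formula: V = N * log2(η), where N = N1 + N2 and η = η1 + η2
η = 10 + 16 = 26
N = 41 + 107 = 148
log2(26) ≈ 4.7004
V = 148 * 4.7004 = 695.66

695.66


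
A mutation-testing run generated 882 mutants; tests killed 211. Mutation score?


Mutation score = killed / total * 100
Mutation score = 211 / 882 * 100
Mutation score = 23.92%

23.92%


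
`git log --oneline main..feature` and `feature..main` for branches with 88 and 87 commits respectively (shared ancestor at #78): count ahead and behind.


Common ancestor: commit #78
feature commits after divergence: 88 - 78 = 10
main commits after divergence: 87 - 78 = 9
feature is 10 commits ahead of main
main is 9 commits ahead of feature

feature ahead: 10, main ahead: 9


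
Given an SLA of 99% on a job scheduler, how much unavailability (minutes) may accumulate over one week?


Formula: allowed downtime = period * (100 - SLA) / 100
Period (week) = 10080 minutes
Unavailability fraction = (100 - 99.0) / 100
Allowed downtime = 10080 * (100 - 99.0) / 100
Allowed downtime = 100.8 minutes

100.8 minutes


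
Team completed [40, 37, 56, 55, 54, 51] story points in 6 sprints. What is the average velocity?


Formula: Avg velocity = Total points / Number of sprints
Points: [40, 37, 56, 55, 54, 51]
Sum = 40 + 37 + 56 + 55 + 54 + 51 = 293
Avg velocity = 293 / 6 = 48.83 points/sprint

48.83 points/sprint


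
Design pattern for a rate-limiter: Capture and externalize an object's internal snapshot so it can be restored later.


This matches the Memento pattern

Memento


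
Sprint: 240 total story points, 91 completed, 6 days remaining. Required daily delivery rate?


Formula: Required rate = Remaining points / Days left
Remaining = 240 - 91 = 149 points
Required rate = 149 / 6 = 24.83 points/day

24.83 points/day


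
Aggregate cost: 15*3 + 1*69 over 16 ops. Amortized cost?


Formula: Amortized cost = Total cost / Operations
Total cost = (15 * 3) + (1 * 69)
Total cost = 45 + 69 = 114
Amortized = 114 / 16 = 7.125

7.125


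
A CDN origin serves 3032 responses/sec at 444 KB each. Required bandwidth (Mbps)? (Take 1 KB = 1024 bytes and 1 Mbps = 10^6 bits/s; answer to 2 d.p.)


Formula: Mbps = payload_bytes * RPS * 8 / 1e6
Payload per request = 444 KB = 444 * 1024 = 454656 bytes
Total bytes/sec = 454656 * 3032 = 1378516992
Total bits/sec = 1378516992 * 8 = 11028135936
Mbps = 11028135936 / 1e6 = 11028.14

11028.14 Mbps


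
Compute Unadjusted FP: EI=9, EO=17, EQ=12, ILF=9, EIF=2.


UFP = EI*4 + EO*5 + EQ*4 + ILF*10 + EIF*7
UFP = 9*4 + 17*5 + 12*4 + 9*10 + 2*7
UFP = 36 + 85 + 48 + 90 + 14
UFP = 273

273


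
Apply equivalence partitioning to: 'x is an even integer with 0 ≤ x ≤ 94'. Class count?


Constraint: even integers in [0, 94]
Class 1: x < 0 — out-of-range invalid
Class 2: x in [0,94] but odd — wrong type invalid
Class 3: x in [0,94] and even — valid
Class 4: x > 94 — out-of-range invalid
Total equivalence classes: 4

4 equivalence classes


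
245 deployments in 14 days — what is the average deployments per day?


Formula: deployments per day = releases / days
= 245 / 14
= 17.5 deploys/day
(equivalently, 122.5 deploys/week)

17.5 deploys/day


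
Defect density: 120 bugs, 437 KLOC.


Defect density = defects / KLOC
Defect density = 120 / 437
Defect density = 0.275 defects/KLOC

0.275 defects/KLOC


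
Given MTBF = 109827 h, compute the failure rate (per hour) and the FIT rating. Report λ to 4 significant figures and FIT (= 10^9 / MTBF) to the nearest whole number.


Formula: λ = 1 / MTBF; FIT = λ × 1e9 = 1e9 / MTBF
λ = 1 / 109827 ≈ 9.105e-06 failures/hour
FIT = 1e9 / 109827 ≈ 9105 failures per 1e9 hours (nearest whole number)

λ = 9.105e-06 /h, FIT = 9105


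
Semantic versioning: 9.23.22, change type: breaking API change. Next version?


Current: 9.23.22
Change category: 'breaking API change' → major bump
SemVer rule: major bump → increment MAJOR, reset MINOR and PATCH to 0
New: 10.0.0

10.0.0


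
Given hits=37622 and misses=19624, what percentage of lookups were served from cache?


Formula: hit rate = hits / (hits + misses) * 100
hit rate = 37622 / (37622 + 19624) * 100
hit rate = 37622 / 57246 * 100
hit rate = 65.72%

65.72%


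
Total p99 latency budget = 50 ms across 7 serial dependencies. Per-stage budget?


Formula: per_stage = total_budget / stages
per_stage = 50 / 7
per_stage = 7.14 ms

7.14 ms


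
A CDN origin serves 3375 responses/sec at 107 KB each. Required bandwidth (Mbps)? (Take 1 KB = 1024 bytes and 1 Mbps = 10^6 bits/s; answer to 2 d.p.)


Formula: Mbps = payload_bytes * RPS * 8 / 1e6
Payload per request = 107 KB = 107 * 1024 = 109568 bytes
Total bytes/sec = 109568 * 3375 = 369792000
Total bits/sec = 369792000 * 8 = 2958336000
Mbps = 2958336000 / 1e6 = 2958.34

2958.34 Mbps


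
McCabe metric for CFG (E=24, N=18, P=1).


Formula: V(G) = E - N + 2P
V(G) = 24 - 18 + 2*1
V(G) = 6 + 2
V(G) = 8

8


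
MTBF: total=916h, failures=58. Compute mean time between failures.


Formula: MTBF = Total operating time / Number of failures
MTBF = 916 / 58
MTBF = 15.79 hours

15.79 hours


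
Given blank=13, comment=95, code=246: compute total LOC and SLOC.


Total LOC = blank + comment + code
Total LOC = 13 + 95 + 246 = 354
SLOC (source only) = code = 246

Total LOC: 354, SLOC: 246


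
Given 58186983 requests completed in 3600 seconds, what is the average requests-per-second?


Formula: throughput = requests / seconds
throughput = 58186983 / 3600
throughput = 16163.05 requests/second

16163.05 requests/second


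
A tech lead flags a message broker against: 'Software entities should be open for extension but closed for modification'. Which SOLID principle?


This describes the Open/Closed Principle (OCP)

Open/Closed Principle (OCP)


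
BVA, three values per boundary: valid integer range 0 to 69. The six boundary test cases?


Range: [0, 69]
Boundaries: just below min, min, min+1, max-1, max, just above max
Values: [-1, 0, 1, 68, 69, 70]

[-1, 0, 1, 68, 69, 70]


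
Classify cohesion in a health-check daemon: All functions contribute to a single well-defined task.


Reasoning: Best: single purpose
Type: Functional cohesion

Functional cohesion


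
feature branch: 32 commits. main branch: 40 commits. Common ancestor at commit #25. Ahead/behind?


Common ancestor: commit #25
feature commits after divergence: 32 - 25 = 7
main commits after divergence: 40 - 25 = 15
feature is 7 commits ahead of main
main is 15 commits ahead of feature

feature ahead: 7, main ahead: 15


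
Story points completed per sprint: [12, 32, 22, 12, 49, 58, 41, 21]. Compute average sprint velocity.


Formula: Avg velocity = Total points / Number of sprints
Points: [12, 32, 22, 12, 49, 58, 41, 21]
Sum = 12 + 32 + 22 + 12 + 49 + 58 + 41 + 21 = 247
Avg velocity = 247 / 8 = 30.88 points/sprint

30.88 points/sprint


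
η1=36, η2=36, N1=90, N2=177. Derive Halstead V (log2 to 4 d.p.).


Formula: V = N * log2(η), where N = N1 + N2 and η = η1 + η2
η = 36 + 36 = 72
N = 90 + 177 = 267
log2(72) ≈ 6.1699
V = 267 * 6.1699 = 1647.36

1647.36


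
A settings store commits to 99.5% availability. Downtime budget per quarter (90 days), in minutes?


Formula: allowed downtime = period * (100 - SLA) / 100
Period (quarter (90 days)) = 129600 minutes
Unavailability fraction = (100 - 99.5) / 100
Allowed downtime = 129600 * (100 - 99.5) / 100
Allowed downtime = 648.0 minutes

648.0 minutes


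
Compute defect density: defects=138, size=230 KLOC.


Defect density = defects / KLOC
Defect density = 138 / 230
Defect density = 0.6 defects/KLOC

0.6 defects/KLOC


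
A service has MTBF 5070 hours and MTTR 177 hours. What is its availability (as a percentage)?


Availability = MTBF / (MTBF + MTTR)
Availability = 5070 / (5070 + 177)
Availability = 5070 / 5247
Availability = 96.6266%

96.6266%


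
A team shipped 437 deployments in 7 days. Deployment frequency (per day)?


Formula: deployments per day = releases / days
= 437 / 7
= 62.429 deploys/day
(equivalently, 437.0 deploys/week)

62.429 deploys/day


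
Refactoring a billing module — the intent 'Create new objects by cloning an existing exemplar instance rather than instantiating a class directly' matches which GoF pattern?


This matches the Prototype pattern

Prototype


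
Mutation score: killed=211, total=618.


Mutation score = killed / total * 100
Mutation score = 211 / 618 * 100
Mutation score = 34.14%

34.14%


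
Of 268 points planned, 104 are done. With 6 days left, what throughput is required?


Formula: Required rate = Remaining points / Days left
Remaining = 268 - 104 = 164 points
Required rate = 164 / 6 = 27.33 points/day

27.33 points/day


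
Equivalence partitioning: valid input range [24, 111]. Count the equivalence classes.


Valid range: [24, 111]
Class 1: x < 24 — invalid
Class 2: 24 ≤ x ≤ 111 — valid
Class 3: x > 111 — invalid
Total equivalence classes: 3

3 equivalence classes


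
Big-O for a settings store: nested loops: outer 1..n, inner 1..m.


Reasoning: product of independent bounds
Complexity: O(n*m)

O(n*m)


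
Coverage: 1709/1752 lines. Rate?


Coverage = covered / total * 100
Coverage = 1709 / 1752 * 100
Coverage = 97.55%

97.55%


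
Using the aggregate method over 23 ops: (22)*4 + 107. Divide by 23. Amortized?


Formula: Amortized cost = Total cost / Operations
Total cost = (22 * 4) + (1 * 107)
Total cost = 88 + 107 = 195
Amortized = 195 / 23 = 8.4783

8.4783


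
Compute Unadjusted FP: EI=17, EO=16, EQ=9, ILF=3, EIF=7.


UFP = EI*4 + EO*5 + EQ*4 + ILF*10 + EIF*7
UFP = 17*4 + 16*5 + 9*4 + 3*10 + 7*7
UFP = 68 + 80 + 36 + 30 + 49
UFP = 263

263


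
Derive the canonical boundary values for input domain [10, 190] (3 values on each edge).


Range: [10, 190]
Boundaries: just below min, min, min+1, max-1, max, just above max
Values: [9, 10, 11, 189, 190, 191]

[9, 10, 11, 189, 190, 191]


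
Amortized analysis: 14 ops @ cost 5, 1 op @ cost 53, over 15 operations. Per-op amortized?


Formula: Amortized cost = Total cost / Operations
Total cost = (14 * 5) + (1 * 53)
Total cost = 70 + 53 = 123
Amortized = 123 / 15 = 8.2

8.2


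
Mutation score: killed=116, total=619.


Mutation score = killed / total * 100
Mutation score = 116 / 619 * 100
Mutation score = 18.74%

18.74%


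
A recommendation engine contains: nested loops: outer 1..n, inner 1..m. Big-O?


Reasoning: product of independent bounds
Complexity: O(n*m)

O(n*m)


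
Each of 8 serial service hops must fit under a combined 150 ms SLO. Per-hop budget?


Formula: per_stage = total_budget / stages
per_stage = 150 / 8
per_stage = 18.75 ms

18.75 ms


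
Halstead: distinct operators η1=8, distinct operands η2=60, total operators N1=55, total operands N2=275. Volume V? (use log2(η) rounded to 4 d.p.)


Formula: V = N * log2(η), where N = N1 + N2 and η = η1 + η2
η = 8 + 60 = 68
N = 55 + 275 = 330
log2(68) ≈ 6.0875
V = 330 * 6.0875 = 2008.88

2008.88


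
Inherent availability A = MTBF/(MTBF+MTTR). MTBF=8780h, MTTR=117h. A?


Availability = MTBF / (MTBF + MTTR)
Availability = 8780 / (8780 + 117)
Availability = 8780 / 8897
Availability = 98.6849%

98.6849%


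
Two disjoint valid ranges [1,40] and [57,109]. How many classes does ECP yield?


Valid ranges: [1,40] and [57,109]
Class 1: x < 1 — invalid
Class 2: 1 ≤ x ≤ 40 — valid
Class 3: 40 < x < 57 — invalid (gap between ranges)
Class 4: 57 ≤ x ≤ 109 — valid
Class 5: x > 109 — invalid
Total equivalence classes: 5

5 equivalence classes


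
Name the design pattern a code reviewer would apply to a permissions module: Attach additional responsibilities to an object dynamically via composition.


This matches the Decorator pattern

Decorator


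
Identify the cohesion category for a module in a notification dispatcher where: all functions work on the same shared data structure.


Reasoning: Functions share data
Type: Communicational cohesion

Communicational cohesion


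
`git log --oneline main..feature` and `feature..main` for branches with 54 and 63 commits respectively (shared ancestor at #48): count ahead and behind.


Common ancestor: commit #48
feature commits after divergence: 54 - 48 = 6
main commits after divergence: 63 - 48 = 15
feature is 6 commits ahead of main
main is 15 commits ahead of feature

feature ahead: 6, main ahead: 15


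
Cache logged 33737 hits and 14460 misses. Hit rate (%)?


Formula: hit rate = hits / (hits + misses) * 100
hit rate = 33737 / (33737 + 14460) * 100
hit rate = 33737 / 48197 * 100
hit rate = 70.0%

70.0%


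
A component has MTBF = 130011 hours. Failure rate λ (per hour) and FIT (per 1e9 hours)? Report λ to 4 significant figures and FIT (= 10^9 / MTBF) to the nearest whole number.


Formula: λ = 1 / MTBF; FIT = λ × 1e9 = 1e9 / MTBF
λ = 1 / 130011 ≈ 7.692e-06 failures/hour
FIT = 1e9 / 130011 ≈ 7692 failures per 1e9 hours (nearest whole number)

λ = 7.692e-06 /h, FIT = 7692


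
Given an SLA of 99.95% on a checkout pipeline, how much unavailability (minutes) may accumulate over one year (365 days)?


Formula: allowed downtime = period * (100 - SLA) / 100
Period (year (365 days)) = 525600 minutes
Unavailability fraction = (100 - 99.95) / 100
Allowed downtime = 525600 * (100 - 99.95) / 100
Allowed downtime = 262.8 minutes

262.8 minutes


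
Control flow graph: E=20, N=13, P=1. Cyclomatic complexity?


Formula: V(G) = E - N + 2P
V(G) = 20 - 13 + 2*1
V(G) = 7 + 2
V(G) = 9

9


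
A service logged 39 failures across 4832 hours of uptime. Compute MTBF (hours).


Formula: MTBF = Total operating time / Number of failures
MTBF = 4832 / 39
MTBF = 123.9 hours

123.9 hours


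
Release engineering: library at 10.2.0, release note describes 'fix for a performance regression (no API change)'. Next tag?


Current: 10.2.0
Change category: 'fix for a performance regression (no API change)' → patch bump
SemVer rule: patch bump → increment PATCH (MAJOR and MINOR unchanged)
New: 10.2.1

10.2.1


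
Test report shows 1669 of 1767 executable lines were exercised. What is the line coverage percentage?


Coverage = covered / total * 100
Coverage = 1669 / 1767 * 100
Coverage = 94.45%

94.45%


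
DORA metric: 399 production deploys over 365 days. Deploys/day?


Formula: deployments per day = releases / days
= 399 / 365
= 1.093 deploys/day
(equivalently, 7.65 deploys/week)

1.093 deploys/day


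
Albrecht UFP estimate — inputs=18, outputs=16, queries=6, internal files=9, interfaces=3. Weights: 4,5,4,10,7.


UFP = EI*4 + EO*5 + EQ*4 + ILF*10 + EIF*7
UFP = 18*4 + 16*5 + 6*4 + 9*10 + 3*7
UFP = 72 + 80 + 24 + 90 + 21
UFP = 287

287


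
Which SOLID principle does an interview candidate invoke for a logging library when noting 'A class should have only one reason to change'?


This describes the Single Responsibility Principle (SRP)

Single Responsibility Principle (SRP)


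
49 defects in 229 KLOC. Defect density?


Defect density = defects / KLOC
Defect density = 49 / 229
Defect density = 0.214 defects/KLOC

0.214 defects/KLOC


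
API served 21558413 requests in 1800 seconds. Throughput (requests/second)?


Formula: throughput = requests / seconds
throughput = 21558413 / 1800
throughput = 11976.9 requests/second

11976.9 requests/second


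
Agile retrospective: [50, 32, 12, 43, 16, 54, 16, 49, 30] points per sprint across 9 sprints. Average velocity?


Formula: Avg velocity = Total points / Number of sprints
Points: [50, 32, 12, 43, 16, 54, 16, 49, 30]
Sum = 50 + 32 + 12 + 43 + 16 + 54 + 16 + 49 + 30 = 302
Avg velocity = 302 / 9 = 33.56 points/sprint

33.56 points/sprint


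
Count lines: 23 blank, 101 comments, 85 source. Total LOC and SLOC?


Total LOC = blank + comment + code
Total LOC = 23 + 101 + 85 = 209
SLOC (source only) = code = 85

Total LOC: 209, SLOC: 85


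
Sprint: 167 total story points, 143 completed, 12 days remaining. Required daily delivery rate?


Formula: Required rate = Remaining points / Days left
Remaining = 167 - 143 = 24 points
Required rate = 24 / 12 = 2.0 points/day

2.0 points/day


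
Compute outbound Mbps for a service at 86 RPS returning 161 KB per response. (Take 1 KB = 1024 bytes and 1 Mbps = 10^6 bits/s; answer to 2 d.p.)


Formula: Mbps = payload_bytes * RPS * 8 / 1e6
Payload per request = 161 KB = 161 * 1024 = 164864 bytes
Total bytes/sec = 164864 * 86 = 14178304
Total bits/sec = 14178304 * 8 = 113426432
Mbps = 113426432 / 1e6 = 113.43

113.43 Mbps


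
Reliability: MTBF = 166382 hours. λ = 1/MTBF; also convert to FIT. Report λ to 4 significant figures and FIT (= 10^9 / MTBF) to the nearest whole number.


Formula: λ = 1 / MTBF; FIT = λ × 1e9 = 1e9 / MTBF
λ = 1 / 166382 ≈ 6.010e-06 failures/hour
FIT = 1e9 / 166382 ≈ 6010 failures per 1e9 hours (nearest whole number)

λ = 6.010e-06 /h, FIT = 6010


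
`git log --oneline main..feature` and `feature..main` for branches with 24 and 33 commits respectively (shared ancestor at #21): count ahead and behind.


Common ancestor: commit #21
feature commits after divergence: 24 - 21 = 3
main commits after divergence: 33 - 21 = 12
feature is 3 commits ahead of main
main is 12 commits ahead of feature

feature ahead: 3, main ahead: 12


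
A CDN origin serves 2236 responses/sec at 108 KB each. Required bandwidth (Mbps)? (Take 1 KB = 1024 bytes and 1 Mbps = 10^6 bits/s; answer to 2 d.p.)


Formula: Mbps = payload_bytes * RPS * 8 / 1e6
Payload per request = 108 KB = 108 * 1024 = 110592 bytes
Total bytes/sec = 110592 * 2236 = 247283712
Total bits/sec = 247283712 * 8 = 1978269696
Mbps = 1978269696 / 1e6 = 1978.27

1978.27 Mbps


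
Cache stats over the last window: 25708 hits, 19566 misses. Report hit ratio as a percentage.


Formula: hit rate = hits / (hits + misses) * 100
hit rate = 25708 / (25708 + 19566) * 100
hit rate = 25708 / 45274 * 100
hit rate = 56.78%

56.78%


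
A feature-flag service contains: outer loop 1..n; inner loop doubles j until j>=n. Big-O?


Reasoning: linear outer times logarithmic inner
Complexity: O(n log n)

O(n log n)


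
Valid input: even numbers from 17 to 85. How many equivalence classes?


Constraint: even integers in [17, 85]
Class 1: x < 17 — out-of-range invalid
Class 2: x in [17,85] but odd — wrong type invalid
Class 3: x in [17,85] and even — valid
Class 4: x > 85 — out-of-range invalid
Total equivalence classes: 4

4 equivalence classes


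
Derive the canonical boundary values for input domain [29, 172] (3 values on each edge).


Range: [29, 172]
Boundaries: just below min, min, min+1, max-1, max, just above max
Values: [28, 29, 30, 171, 172, 173]

[28, 29, 30, 171, 172, 173]


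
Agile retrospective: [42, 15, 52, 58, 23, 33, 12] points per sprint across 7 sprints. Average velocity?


Formula: Avg velocity = Total points / Number of sprints
Points: [42, 15, 52, 58, 23, 33, 12]
Sum = 42 + 15 + 52 + 58 + 23 + 33 + 12 = 235
Avg velocity = 235 / 7 = 33.57 points/sprint

33.57 points/sprint


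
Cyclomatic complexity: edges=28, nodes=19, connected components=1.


Formula: V(G) = E - N + 2P
V(G) = 28 - 19 + 2*1
V(G) = 9 + 2
V(G) = 11

11


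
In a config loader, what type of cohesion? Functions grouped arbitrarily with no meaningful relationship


Reasoning: Worst: random grouping
Type: Coincidental cohesion

Coincidental cohesion


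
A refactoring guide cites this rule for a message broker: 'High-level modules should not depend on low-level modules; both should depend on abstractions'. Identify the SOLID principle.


This describes the Dependency Inversion Principle (DIP)

Dependency Inversion Principle (DIP)


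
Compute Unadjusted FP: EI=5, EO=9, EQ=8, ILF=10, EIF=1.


UFP = EI*4 + EO*5 + EQ*4 + ILF*10 + EIF*7
UFP = 5*4 + 9*5 + 8*4 + 10*10 + 1*7
UFP = 20 + 45 + 32 + 100 + 7
UFP = 204

204


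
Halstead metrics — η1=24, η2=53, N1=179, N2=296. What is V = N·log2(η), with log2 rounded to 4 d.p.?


Formula: V = N * log2(η), where N = N1 + N2 and η = η1 + η2
η = 24 + 53 = 77
N = 179 + 296 = 475
log2(77) ≈ 6.2668
V = 475 * 6.2668 = 2976.73

2976.73


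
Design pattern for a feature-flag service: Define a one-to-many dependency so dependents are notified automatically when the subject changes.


This matches the Observer pattern

Observer


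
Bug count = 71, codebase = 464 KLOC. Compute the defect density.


Defect density = defects / KLOC
Defect density = 71 / 464
Defect density = 0.153 defects/KLOC

0.153 defects/KLOC


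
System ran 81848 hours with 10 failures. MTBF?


Formula: MTBF = Total operating time / Number of failures
MTBF = 81848 / 10
MTBF = 8184.8 hours

8184.8 hours


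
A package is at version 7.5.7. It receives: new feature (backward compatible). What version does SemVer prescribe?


Current: 7.5.7
Change category: 'new feature (backward compatible)' → minor bump
SemVer rule: minor bump → increment MINOR, reset PATCH to 0 (MAJOR unchanged)
New: 7.6.0

7.6.0


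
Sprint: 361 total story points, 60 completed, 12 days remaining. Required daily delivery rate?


Formula: Required rate = Remaining points / Days left
Remaining = 361 - 60 = 301 points
Required rate = 301 / 12 = 25.08 points/day

25.08 points/day


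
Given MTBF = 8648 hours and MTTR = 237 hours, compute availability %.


Availability = MTBF / (MTBF + MTTR)
Availability = 8648 / (8648 + 237)
Availability = 8648 / 8885
Availability = 97.3326%

97.3326%


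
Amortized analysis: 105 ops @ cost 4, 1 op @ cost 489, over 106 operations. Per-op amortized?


Formula: Amortized cost = Total cost / Operations
Total cost = (105 * 4) + (1 * 489)
Total cost = 420 + 489 = 909
Amortized = 909 / 106 = 8.5755

8.5755


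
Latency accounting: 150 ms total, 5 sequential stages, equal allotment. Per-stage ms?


Formula: per_stage = total_budget / stages
per_stage = 150 / 5
per_stage = 30.0 ms

30.0 ms


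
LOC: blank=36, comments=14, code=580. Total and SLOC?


Total LOC = blank + comment + code
Total LOC = 36 + 14 + 580 = 630
SLOC (source only) = code = 580

Total LOC: 630, SLOC: 580


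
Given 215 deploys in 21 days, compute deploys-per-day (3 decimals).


Formula: deployments per day = releases / days
= 215 / 21
= 10.238 deploys/day
(equivalently, 71.67 deploys/week)

10.238 deploys/day
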